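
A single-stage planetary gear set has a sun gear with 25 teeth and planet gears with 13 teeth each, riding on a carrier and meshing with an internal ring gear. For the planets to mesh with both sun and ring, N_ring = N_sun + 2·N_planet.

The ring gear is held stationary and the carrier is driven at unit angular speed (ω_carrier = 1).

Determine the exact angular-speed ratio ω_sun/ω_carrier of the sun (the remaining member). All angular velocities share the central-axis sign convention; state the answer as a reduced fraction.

76/25

N_ring = 25 + 2·13 = 51
25(ω_s−ω_c) = −51(ω_r−ω_c),  ω_r=0, ω_c=1
ω_s = 1 − (51/25)(0−1) = 76/25
ω_s/ω_c = 76/25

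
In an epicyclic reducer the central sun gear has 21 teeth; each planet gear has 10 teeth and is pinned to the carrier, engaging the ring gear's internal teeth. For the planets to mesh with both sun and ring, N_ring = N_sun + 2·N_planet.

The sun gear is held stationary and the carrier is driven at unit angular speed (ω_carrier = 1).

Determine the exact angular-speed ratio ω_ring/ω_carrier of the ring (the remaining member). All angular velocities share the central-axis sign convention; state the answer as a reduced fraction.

62/41

N_ring = 21 + 2·10 = 41
21(ω_s−ω_c) = −41(ω_r−ω_c),  ω_s=0, ω_c=1
ω_r = 1 − (21/41)(0−1) = 62/41
ω_r/ω_c = 62/41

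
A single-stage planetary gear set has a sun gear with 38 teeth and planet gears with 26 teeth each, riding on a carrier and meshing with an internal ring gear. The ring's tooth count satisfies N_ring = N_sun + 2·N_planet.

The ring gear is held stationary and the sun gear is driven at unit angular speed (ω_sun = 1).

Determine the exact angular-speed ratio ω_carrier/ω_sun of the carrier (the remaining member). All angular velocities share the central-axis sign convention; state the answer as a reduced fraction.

N_ring = 38 + 2·26 = 90
38(ω_s−ω_c) = −90(ω_r−ω_c),  ω_r=0, ω_s=1
38(1−ω_c) = −90(0−ω_c)  ⇒  128ω_c = 38  ⇒  ω_c = 19/64
ω_c/ω_s = 19/64

19/64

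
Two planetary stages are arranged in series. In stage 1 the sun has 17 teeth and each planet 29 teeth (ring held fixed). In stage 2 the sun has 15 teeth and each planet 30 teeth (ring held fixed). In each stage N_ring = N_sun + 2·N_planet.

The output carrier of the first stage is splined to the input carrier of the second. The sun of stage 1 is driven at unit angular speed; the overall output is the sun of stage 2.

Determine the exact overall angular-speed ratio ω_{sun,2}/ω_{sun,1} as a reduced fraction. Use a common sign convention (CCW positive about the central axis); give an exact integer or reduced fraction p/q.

Stage 1: N_ring = 17 + 2·29 = 75
Stage 1: 17(ω_s−ω_c) = −75(ω_r−ω_c),  ω_r=0, ω_s=1
Stage 1: 17(1−ω_c) = −75(0−ω_c)  ⇒  92ω_c = 17  ⇒  ω_c = 17/92
  ⇒ ω_c¹/ω_s¹ = 17/92
Stage 2: N_ring = 15 + 2·30 = 75
Stage 2: 15(ω_s−ω_c) = −75(ω_r−ω_c),  ω_r=0, ω_c=1
Stage 2: ω_s = 1 − (75/15)(0−1) = 6
  ⇒ ω_s²/ω_c² = 6
Coupling ω_c² = ω_c¹ ⇒ overall = 17/92 × 6 = 51/46

51/46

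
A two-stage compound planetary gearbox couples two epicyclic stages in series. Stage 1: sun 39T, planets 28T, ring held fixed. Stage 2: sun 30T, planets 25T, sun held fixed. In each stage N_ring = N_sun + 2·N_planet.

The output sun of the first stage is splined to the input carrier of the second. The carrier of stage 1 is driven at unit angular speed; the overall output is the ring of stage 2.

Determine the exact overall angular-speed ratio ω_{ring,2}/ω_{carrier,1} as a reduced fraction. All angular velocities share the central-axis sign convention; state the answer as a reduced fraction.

737/156

Stage 1: N_ring = 39 + 2·28 = 95
Stage 1: 39(ω_s−ω_c) = −95(ω_r−ω_c),  ω_r=0, ω_c=1
Stage 1: ω_s = 1 − (95/39)(0−1) = 134/39
  ⇒ ω_s¹/ω_c¹ = 134/39
Stage 2: N_ring = 30 + 2·25 = 80
Stage 2: 30(ω_s−ω_c) = −80(ω_r−ω_c),  ω_s=0, ω_c=1
Stage 2: ω_r = 1 − (30/80)(0−1) = 11/8
  ⇒ ω_r²/ω_c² = 11/8
Coupling ω_c² = ω_s¹ ⇒ overall = 134/39 × 11/8 = 737/156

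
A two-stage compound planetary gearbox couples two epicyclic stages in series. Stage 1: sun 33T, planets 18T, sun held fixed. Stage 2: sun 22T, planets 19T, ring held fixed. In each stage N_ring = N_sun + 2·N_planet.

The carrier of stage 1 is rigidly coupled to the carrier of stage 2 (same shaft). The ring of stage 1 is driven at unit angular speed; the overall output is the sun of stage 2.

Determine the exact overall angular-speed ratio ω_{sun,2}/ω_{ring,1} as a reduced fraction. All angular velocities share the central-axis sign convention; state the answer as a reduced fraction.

943/374

Stage 1: N_ring = 33 + 2·18 = 69
Stage 1: 33(ω_s−ω_c) = −69(ω_r−ω_c),  ω_s=0, ω_r=1
Stage 1: 33(0−ω_c) = −69(1−ω_c)  ⇒  102ω_c = 69  ⇒  ω_c = 23/34
  ⇒ ω_c¹/ω_r¹ = 23/34
Stage 2: N_ring = 22 + 2·19 = 60
Stage 2: 22(ω_s−ω_c) = −60(ω_r−ω_c),  ω_r=0, ω_c=1
Stage 2: ω_s = 1 − (60/22)(0−1) = 41/11
  ⇒ ω_s²/ω_c² = 41/11
Coupling ω_c² = ω_c¹ ⇒ overall = 23/34 × 41/11 = 943/374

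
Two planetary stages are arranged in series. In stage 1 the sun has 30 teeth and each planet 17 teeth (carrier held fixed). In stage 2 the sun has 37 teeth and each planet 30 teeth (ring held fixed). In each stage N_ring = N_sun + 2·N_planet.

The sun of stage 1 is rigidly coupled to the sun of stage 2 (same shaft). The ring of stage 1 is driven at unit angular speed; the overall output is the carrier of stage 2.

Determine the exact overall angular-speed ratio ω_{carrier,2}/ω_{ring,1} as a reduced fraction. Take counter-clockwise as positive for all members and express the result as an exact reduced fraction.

Stage 1: N_ring = 30 + 2·17 = 64
Stage 1: 30(ω_s−ω_c) = −64(ω_r−ω_c),  ω_c=0, ω_r=1
Stage 1: ω_s = 0 − (64/30)(1−0) = -32/15
  ⇒ ω_s¹/ω_r¹ = -32/15
Stage 2: N_ring = 37 + 2·30 = 97
Stage 2: 37(ω_s−ω_c) = −97(ω_r−ω_c),  ω_r=0, ω_s=1
Stage 2: 37(1−ω_c) = −97(0−ω_c)  ⇒  134ω_c = 37  ⇒  ω_c = 37/134
  ⇒ ω_c²/ω_s² = 37/134
Coupling ω_s² = ω_s¹ ⇒ overall = -32/15 × 37/134 = -592/1005

-592/1005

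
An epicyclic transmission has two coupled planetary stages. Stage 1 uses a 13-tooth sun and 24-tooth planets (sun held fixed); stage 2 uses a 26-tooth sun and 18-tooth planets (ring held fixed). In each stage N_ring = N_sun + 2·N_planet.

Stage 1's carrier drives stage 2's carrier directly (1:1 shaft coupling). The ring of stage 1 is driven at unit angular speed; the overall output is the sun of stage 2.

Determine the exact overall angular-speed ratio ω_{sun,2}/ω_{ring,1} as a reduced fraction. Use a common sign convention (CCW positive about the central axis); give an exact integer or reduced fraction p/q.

Stage 1: N_ring = 13 + 2·24 = 61
Stage 1: 13(ω_s−ω_c) = −61(ω_r−ω_c),  ω_s=0, ω_r=1
Stage 1: 13(0−ω_c) = −61(1−ω_c)  ⇒  74ω_c = 61  ⇒  ω_c = 61/74
  ⇒ ω_c¹/ω_r¹ = 61/74
Stage 2: N_ring = 26 + 2·18 = 62
Stage 2: 26(ω_s−ω_c) = −62(ω_r−ω_c),  ω_r=0, ω_c=1
Stage 2: ω_s = 1 − (62/26)(0−1) = 44/13
  ⇒ ω_s²/ω_c² = 44/13
Coupling ω_c² = ω_c¹ ⇒ overall = 61/74 × 44/13 = 1342/481

1342/481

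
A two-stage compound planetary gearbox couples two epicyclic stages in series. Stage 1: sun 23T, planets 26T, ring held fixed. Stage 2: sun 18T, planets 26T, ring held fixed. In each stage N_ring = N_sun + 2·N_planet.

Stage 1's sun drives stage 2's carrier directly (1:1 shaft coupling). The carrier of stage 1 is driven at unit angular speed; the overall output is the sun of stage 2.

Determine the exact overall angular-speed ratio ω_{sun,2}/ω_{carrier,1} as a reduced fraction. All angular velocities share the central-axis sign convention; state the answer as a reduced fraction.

4312/207

Stage 1: N_ring = 23 + 2·26 = 75
Stage 1: 23(ω_s−ω_c) = −75(ω_r−ω_c),  ω_r=0, ω_c=1
Stage 1: ω_s = 1 − (75/23)(0−1) = 98/23
  ⇒ ω_s¹/ω_c¹ = 98/23
Stage 2: N_ring = 18 + 2·26 = 70
Stage 2: 18(ω_s−ω_c) = −70(ω_r−ω_c),  ω_r=0, ω_c=1
Stage 2: ω_s = 1 − (70/18)(0−1) = 44/9
  ⇒ ω_s²/ω_c² = 44/9
Coupling ω_c² = ω_s¹ ⇒ overall = 98/23 × 44/9 = 4312/207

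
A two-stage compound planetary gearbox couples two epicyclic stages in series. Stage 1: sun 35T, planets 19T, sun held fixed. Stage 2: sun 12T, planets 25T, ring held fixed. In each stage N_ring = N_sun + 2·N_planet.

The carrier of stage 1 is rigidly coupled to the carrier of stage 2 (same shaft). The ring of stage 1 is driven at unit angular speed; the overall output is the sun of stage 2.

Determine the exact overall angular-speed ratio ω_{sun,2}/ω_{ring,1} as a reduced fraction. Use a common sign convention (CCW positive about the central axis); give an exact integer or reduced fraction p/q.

2701/648

Stage 1: N_ring = 35 + 2·19 = 73
Stage 1: 35(ω_s−ω_c) = −73(ω_r−ω_c),  ω_s=0, ω_r=1
Stage 1: 35(0−ω_c) = −73(1−ω_c)  ⇒  108ω_c = 73  ⇒  ω_c = 73/108
  ⇒ ω_c¹/ω_r¹ = 73/108
Stage 2: N_ring = 12 + 2·25 = 62
Stage 2: 12(ω_s−ω_c) = −62(ω_r−ω_c),  ω_r=0, ω_c=1
Stage 2: ω_s = 1 − (62/12)(0−1) = 37/6
  ⇒ ω_s²/ω_c² = 37/6
Coupling ω_c² = ω_c¹ ⇒ overall = 73/108 × 37/6 = 2701/648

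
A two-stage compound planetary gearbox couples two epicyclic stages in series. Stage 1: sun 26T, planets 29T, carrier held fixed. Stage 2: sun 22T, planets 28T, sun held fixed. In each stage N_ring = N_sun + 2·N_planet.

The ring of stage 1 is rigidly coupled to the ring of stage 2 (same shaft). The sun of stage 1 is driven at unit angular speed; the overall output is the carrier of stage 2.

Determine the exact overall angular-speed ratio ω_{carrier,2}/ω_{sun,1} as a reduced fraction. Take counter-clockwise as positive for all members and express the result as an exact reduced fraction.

-169/700

Stage 1: N_ring = 26 + 2·29 = 84
Stage 1: 26(ω_s−ω_c) = −84(ω_r−ω_c),  ω_c=0, ω_s=1
Stage 1: ω_r = 0 − (26/84)(1−0) = -13/42
  ⇒ ω_r¹/ω_s¹ = -13/42
Stage 2: N_ring = 22 + 2·28 = 78
Stage 2: 22(ω_s−ω_c) = −78(ω_r−ω_c),  ω_s=0, ω_r=1
Stage 2: 22(0−ω_c) = −78(1−ω_c)  ⇒  100ω_c = 78  ⇒  ω_c = 39/50
  ⇒ ω_c²/ω_r² = 39/50
Coupling ω_r² = ω_r¹ ⇒ overall = -13/42 × 39/50 = -169/700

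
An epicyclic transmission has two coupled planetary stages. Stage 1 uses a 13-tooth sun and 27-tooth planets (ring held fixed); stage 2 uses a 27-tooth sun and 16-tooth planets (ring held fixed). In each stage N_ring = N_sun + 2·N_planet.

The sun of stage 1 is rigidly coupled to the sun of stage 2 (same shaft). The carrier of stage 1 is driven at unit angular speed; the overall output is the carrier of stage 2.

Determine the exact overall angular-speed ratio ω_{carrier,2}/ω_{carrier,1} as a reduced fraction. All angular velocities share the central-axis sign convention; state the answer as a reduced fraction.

1080/559

Stage 1: N_ring = 13 + 2·27 = 67
Stage 1: 13(ω_s−ω_c) = −67(ω_r−ω_c),  ω_r=0, ω_c=1
Stage 1: ω_s = 1 − (67/13)(0−1) = 80/13
  ⇒ ω_s¹/ω_c¹ = 80/13
Stage 2: N_ring = 27 + 2·16 = 59
Stage 2: 27(ω_s−ω_c) = −59(ω_r−ω_c),  ω_r=0, ω_s=1
Stage 2: 27(1−ω_c) = −59(0−ω_c)  ⇒  86ω_c = 27  ⇒  ω_c = 27/86
  ⇒ ω_c²/ω_s² = 27/86
Coupling ω_s² = ω_s¹ ⇒ overall = 80/13 × 27/86 = 1080/559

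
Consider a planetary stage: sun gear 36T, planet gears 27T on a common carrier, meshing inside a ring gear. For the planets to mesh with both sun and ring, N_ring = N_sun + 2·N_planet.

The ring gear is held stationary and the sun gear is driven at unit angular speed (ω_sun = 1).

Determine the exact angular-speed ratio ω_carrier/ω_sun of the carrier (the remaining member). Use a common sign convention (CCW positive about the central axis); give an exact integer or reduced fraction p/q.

N_ring = 36 + 2·27 = 90
36(ω_s−ω_c) = −90(ω_r−ω_c),  ω_r=0, ω_s=1
36(1−ω_c) = −90(0−ω_c)  ⇒  126ω_c = 36  ⇒  ω_c = 2/7
ω_c/ω_s = 2/7

2/7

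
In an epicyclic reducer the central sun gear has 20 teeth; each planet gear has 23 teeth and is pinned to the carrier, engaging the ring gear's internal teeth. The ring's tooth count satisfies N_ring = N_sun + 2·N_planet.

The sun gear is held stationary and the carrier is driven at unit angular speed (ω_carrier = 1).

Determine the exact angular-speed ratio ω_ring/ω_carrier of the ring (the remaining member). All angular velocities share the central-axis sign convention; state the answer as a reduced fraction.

43/33

N_ring = 20 + 2·23 = 66
20(ω_s−ω_c) = −66(ω_r−ω_c),  ω_s=0, ω_c=1
ω_r = 1 − (20/66)(0−1) = 43/33
ω_r/ω_c = 43/33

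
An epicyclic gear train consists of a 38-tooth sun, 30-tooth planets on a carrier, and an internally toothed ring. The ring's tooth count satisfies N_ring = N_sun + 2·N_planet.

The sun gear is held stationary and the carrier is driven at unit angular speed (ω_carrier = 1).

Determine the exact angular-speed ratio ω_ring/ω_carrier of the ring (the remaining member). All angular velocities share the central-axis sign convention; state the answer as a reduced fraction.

68/49

N_ring = 38 + 2·30 = 98
38(ω_s−ω_c) = −98(ω_r−ω_c),  ω_s=0, ω_c=1
ω_r = 1 − (38/98)(0−1) = 68/49
ω_r/ω_c = 68/49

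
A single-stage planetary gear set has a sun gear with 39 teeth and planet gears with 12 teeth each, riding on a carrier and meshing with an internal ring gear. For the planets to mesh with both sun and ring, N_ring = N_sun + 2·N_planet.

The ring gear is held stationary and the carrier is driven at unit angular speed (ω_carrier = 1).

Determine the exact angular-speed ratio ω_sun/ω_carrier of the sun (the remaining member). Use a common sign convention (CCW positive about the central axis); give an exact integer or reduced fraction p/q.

N_ring = 39 + 2·12 = 63
39(ω_s−ω_c) = −63(ω_r−ω_c),  ω_r=0, ω_c=1
ω_s = 1 − (63/39)(0−1) = 34/13
ω_s/ω_c = 34/13

34/13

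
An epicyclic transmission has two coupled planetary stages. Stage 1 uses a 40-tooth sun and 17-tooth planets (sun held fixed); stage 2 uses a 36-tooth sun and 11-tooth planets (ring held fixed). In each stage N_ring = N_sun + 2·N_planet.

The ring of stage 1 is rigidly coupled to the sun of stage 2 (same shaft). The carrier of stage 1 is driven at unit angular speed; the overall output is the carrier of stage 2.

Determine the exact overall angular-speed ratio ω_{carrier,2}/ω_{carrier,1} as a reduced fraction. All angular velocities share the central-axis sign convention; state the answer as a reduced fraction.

Stage 1: N_ring = 40 + 2·17 = 74
Stage 1: 40(ω_s−ω_c) = −74(ω_r−ω_c),  ω_s=0, ω_c=1
Stage 1: ω_r = 1 − (40/74)(0−1) = 57/37
  ⇒ ω_r¹/ω_c¹ = 57/37
Stage 2: N_ring = 36 + 2·11 = 58
Stage 2: 36(ω_s−ω_c) = −58(ω_r−ω_c),  ω_r=0, ω_s=1
Stage 2: 36(1−ω_c) = −58(0−ω_c)  ⇒  94ω_c = 36  ⇒  ω_c = 18/47
  ⇒ ω_c²/ω_s² = 18/47
Coupling ω_s² = ω_r¹ ⇒ overall = 57/37 × 18/47 = 1026/1739

1026/1739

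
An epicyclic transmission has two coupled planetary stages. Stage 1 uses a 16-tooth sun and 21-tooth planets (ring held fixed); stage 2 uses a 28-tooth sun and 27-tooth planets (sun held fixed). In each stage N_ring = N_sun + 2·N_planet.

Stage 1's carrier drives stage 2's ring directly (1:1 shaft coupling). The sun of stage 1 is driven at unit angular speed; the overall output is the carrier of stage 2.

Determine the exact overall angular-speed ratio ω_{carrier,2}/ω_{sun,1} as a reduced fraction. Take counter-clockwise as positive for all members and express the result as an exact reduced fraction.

Stage 1: N_ring = 16 + 2·21 = 58
Stage 1: 16(ω_s−ω_c) = −58(ω_r−ω_c),  ω_r=0, ω_s=1
Stage 1: 16(1−ω_c) = −58(0−ω_c)  ⇒  74ω_c = 16  ⇒  ω_c = 8/37
  ⇒ ω_c¹/ω_s¹ = 8/37
Stage 2: N_ring = 28 + 2·27 = 82
Stage 2: 28(ω_s−ω_c) = −82(ω_r−ω_c),  ω_s=0, ω_r=1
Stage 2: 28(0−ω_c) = −82(1−ω_c)  ⇒  110ω_c = 82  ⇒  ω_c = 41/55
  ⇒ ω_c²/ω_r² = 41/55
Coupling ω_r² = ω_c¹ ⇒ overall = 8/37 × 41/55 = 328/2035

328/2035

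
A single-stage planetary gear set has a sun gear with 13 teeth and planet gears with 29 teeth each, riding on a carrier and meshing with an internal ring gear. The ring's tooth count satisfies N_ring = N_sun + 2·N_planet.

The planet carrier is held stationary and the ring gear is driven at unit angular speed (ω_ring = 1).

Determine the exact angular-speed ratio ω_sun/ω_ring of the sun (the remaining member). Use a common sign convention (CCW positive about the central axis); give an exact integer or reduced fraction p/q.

N_ring = 13 + 2·29 = 71
13(ω_s−ω_c) = −71(ω_r−ω_c),  ω_c=0, ω_r=1
ω_s = 0 − (71/13)(1−0) = -71/13
ω_s/ω_r = -71/13

-71/13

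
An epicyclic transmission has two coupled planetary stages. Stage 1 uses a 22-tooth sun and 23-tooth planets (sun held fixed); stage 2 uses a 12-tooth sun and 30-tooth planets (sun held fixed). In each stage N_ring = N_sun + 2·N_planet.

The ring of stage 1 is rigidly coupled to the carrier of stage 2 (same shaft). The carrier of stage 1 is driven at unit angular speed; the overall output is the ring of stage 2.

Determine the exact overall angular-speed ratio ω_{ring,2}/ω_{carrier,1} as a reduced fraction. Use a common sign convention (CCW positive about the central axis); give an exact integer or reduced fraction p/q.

Stage 1: N_ring = 22 + 2·23 = 68
Stage 1: 22(ω_s−ω_c) = −68(ω_r−ω_c),  ω_s=0, ω_c=1
Stage 1: ω_r = 1 − (22/68)(0−1) = 45/34
  ⇒ ω_r¹/ω_c¹ = 45/34
Stage 2: N_ring = 12 + 2·30 = 72
Stage 2: 12(ω_s−ω_c) = −72(ω_r−ω_c),  ω_s=0, ω_c=1
Stage 2: ω_r = 1 − (12/72)(0−1) = 7/6
  ⇒ ω_r²/ω_c² = 7/6
Coupling ω_c² = ω_r¹ ⇒ overall = 45/34 × 7/6 = 105/68

105/68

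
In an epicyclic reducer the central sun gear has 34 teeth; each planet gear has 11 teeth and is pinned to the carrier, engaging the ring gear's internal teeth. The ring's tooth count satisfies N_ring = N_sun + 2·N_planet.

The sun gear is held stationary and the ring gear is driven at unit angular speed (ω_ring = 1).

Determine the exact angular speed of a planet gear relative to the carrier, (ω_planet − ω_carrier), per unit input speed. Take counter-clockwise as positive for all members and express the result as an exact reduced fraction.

952/495

N_ring = 34 + 2·11 = 56
34(ω_s−ω_c) = −56(ω_r−ω_c),  ω_s=0, ω_r=1
34(0−ω_c) = −56(1−ω_c)  ⇒  90ω_c = 56  ⇒  ω_c = 28/45
sun–planet: 34·(0−28/45) = −11·(ω_p−ω_c)  ⇒  ω_p−ω_c = −(34/11)·(-28/45) = 952/495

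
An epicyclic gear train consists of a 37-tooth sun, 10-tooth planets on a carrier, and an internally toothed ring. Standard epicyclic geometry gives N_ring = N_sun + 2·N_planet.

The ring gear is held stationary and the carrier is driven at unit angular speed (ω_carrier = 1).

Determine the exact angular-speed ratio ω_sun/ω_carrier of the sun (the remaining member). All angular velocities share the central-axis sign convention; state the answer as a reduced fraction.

94/37

N_ring = 37 + 2·10 = 57
37(ω_s−ω_c) = −57(ω_r−ω_c),  ω_r=0, ω_c=1
ω_s = 1 − (57/37)(0−1) = 94/37
ω_s/ω_c = 94/37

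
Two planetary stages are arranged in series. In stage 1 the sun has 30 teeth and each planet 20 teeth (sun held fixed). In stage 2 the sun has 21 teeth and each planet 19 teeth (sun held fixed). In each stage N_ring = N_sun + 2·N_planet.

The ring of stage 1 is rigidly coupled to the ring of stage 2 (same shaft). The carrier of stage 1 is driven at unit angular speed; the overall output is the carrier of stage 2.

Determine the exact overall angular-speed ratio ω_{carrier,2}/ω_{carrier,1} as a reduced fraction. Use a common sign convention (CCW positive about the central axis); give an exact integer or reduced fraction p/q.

59/56

Stage 1: N_ring = 30 + 2·20 = 70
Stage 1: 30(ω_s−ω_c) = −70(ω_r−ω_c),  ω_s=0, ω_c=1
Stage 1: ω_r = 1 − (30/70)(0−1) = 10/7
  ⇒ ω_r¹/ω_c¹ = 10/7
Stage 2: N_ring = 21 + 2·19 = 59
Stage 2: 21(ω_s−ω_c) = −59(ω_r−ω_c),  ω_s=0, ω_r=1
Stage 2: 21(0−ω_c) = −59(1−ω_c)  ⇒  80ω_c = 59  ⇒  ω_c = 59/80
  ⇒ ω_c²/ω_r² = 59/80
Coupling ω_r² = ω_r¹ ⇒ overall = 10/7 × 59/80 = 59/56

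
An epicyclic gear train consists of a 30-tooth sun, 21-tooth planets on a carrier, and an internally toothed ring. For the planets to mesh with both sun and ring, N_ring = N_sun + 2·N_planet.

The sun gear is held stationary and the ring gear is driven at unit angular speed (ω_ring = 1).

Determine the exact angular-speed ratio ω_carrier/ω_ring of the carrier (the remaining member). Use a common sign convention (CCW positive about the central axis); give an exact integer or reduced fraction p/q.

12/17

N_ring = 30 + 2·21 = 72
30(ω_s−ω_c) = −72(ω_r−ω_c),  ω_s=0, ω_r=1
30(0−ω_c) = −72(1−ω_c)  ⇒  102ω_c = 72  ⇒  ω_c = 12/17
ω_c/ω_r = 12/17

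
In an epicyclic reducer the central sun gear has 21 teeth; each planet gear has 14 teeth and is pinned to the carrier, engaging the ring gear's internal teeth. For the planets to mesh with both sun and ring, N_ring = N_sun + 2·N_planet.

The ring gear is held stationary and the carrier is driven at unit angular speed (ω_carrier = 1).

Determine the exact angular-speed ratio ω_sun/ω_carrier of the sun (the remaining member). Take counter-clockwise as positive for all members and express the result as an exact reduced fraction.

N_ring = 21 + 2·14 = 49
21(ω_s−ω_c) = −49(ω_r−ω_c),  ω_r=0, ω_c=1
ω_s = 1 − (49/21)(0−1) = 10/3
ω_s/ω_c = 10/3

10/3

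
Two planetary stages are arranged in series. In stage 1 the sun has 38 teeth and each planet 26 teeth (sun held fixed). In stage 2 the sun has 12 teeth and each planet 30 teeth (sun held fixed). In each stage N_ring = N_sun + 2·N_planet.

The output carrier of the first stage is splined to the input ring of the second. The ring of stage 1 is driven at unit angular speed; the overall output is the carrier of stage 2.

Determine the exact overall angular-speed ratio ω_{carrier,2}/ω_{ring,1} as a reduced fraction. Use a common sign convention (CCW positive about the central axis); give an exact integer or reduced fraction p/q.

Stage 1: N_ring = 38 + 2·26 = 90
Stage 1: 38(ω_s−ω_c) = −90(ω_r−ω_c),  ω_s=0, ω_r=1
Stage 1: 38(0−ω_c) = −90(1−ω_c)  ⇒  128ω_c = 90  ⇒  ω_c = 45/64
  ⇒ ω_c¹/ω_r¹ = 45/64
Stage 2: N_ring = 12 + 2·30 = 72
Stage 2: 12(ω_s−ω_c) = −72(ω_r−ω_c),  ω_s=0, ω_r=1
Stage 2: 12(0−ω_c) = −72(1−ω_c)  ⇒  84ω_c = 72  ⇒  ω_c = 6/7
  ⇒ ω_c²/ω_r² = 6/7
Coupling ω_r² = ω_c¹ ⇒ overall = 45/64 × 6/7 = 135/224

135/224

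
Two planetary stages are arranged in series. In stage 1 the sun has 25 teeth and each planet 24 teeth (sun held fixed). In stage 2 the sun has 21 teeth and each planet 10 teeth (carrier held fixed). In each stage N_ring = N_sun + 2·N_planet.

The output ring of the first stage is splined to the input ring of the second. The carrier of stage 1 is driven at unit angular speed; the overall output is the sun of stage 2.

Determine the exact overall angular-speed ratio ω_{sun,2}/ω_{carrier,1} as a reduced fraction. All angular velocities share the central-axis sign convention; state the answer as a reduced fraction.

Stage 1: N_ring = 25 + 2·24 = 73
Stage 1: 25(ω_s−ω_c) = −73(ω_r−ω_c),  ω_s=0, ω_c=1
Stage 1: ω_r = 1 − (25/73)(0−1) = 98/73
  ⇒ ω_r¹/ω_c¹ = 98/73
Stage 2: N_ring = 21 + 2·10 = 41
Stage 2: 21(ω_s−ω_c) = −41(ω_r−ω_c),  ω_c=0, ω_r=1
Stage 2: ω_s = 0 − (41/21)(1−0) = -41/21
  ⇒ ω_s²/ω_r² = -41/21
Coupling ω_r² = ω_r¹ ⇒ overall = 98/73 × -41/21 = -574/219

-574/219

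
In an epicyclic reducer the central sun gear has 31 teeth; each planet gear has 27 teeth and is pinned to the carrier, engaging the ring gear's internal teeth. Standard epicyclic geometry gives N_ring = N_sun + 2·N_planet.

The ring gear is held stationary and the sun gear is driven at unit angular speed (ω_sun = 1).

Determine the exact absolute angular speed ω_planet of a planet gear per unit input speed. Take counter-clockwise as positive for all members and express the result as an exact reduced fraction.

-31/54

N_ring = 31 + 2·27 = 85
31(ω_s−ω_c) = −85(ω_r−ω_c),  ω_r=0, ω_s=1
31(1−ω_c) = −85(0−ω_c)  ⇒  116ω_c = 31  ⇒  ω_c = 31/116
sun–planet: 31·(1−31/116) = −27·(ω_p−ω_c)  ⇒  ω_p−ω_c = −(31/27)·(85/116) = -2635/3132
ω_p = 31/116 − 2635/3132 = -31/54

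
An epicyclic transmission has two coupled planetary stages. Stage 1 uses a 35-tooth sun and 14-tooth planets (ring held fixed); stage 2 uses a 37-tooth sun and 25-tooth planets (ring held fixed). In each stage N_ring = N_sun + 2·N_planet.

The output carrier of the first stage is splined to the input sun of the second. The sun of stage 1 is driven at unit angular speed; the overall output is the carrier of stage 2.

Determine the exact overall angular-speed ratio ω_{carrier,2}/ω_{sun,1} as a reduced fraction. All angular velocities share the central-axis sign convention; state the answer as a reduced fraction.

185/1736

Stage 1: N_ring = 35 + 2·14 = 63
Stage 1: 35(ω_s−ω_c) = −63(ω_r−ω_c),  ω_r=0, ω_s=1
Stage 1: 35(1−ω_c) = −63(0−ω_c)  ⇒  98ω_c = 35  ⇒  ω_c = 5/14
  ⇒ ω_c¹/ω_s¹ = 5/14
Stage 2: N_ring = 37 + 2·25 = 87
Stage 2: 37(ω_s−ω_c) = −87(ω_r−ω_c),  ω_r=0, ω_s=1
Stage 2: 37(1−ω_c) = −87(0−ω_c)  ⇒  124ω_c = 37  ⇒  ω_c = 37/124
  ⇒ ω_c²/ω_s² = 37/124
Coupling ω_s² = ω_c¹ ⇒ overall = 5/14 × 37/124 = 185/1736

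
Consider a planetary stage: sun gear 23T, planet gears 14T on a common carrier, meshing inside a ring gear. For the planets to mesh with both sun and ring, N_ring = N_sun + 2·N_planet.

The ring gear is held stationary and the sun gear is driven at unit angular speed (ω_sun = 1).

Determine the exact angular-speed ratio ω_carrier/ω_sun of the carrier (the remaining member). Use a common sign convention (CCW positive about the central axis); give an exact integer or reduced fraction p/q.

23/74

N_ring = 23 + 2·14 = 51
23(ω_s−ω_c) = −51(ω_r−ω_c),  ω_r=0, ω_s=1
23(1−ω_c) = −51(0−ω_c)  ⇒  74ω_c = 23  ⇒  ω_c = 23/74
ω_c/ω_s = 23/74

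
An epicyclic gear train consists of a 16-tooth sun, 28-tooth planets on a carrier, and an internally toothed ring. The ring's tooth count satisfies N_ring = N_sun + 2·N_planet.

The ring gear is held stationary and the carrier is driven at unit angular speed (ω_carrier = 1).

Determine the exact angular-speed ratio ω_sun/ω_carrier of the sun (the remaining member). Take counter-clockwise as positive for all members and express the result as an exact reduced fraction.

11/2

N_ring = 16 + 2·28 = 72
16(ω_s−ω_c) = −72(ω_r−ω_c),  ω_r=0, ω_c=1
ω_s = 1 − (72/16)(0−1) = 11/2
ω_s/ω_c = 11/2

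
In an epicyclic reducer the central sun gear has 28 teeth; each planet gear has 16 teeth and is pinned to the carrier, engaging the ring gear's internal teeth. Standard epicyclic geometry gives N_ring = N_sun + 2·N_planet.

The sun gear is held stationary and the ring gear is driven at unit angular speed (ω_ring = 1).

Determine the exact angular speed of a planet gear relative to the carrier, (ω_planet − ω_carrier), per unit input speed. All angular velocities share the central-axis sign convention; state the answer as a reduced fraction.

N_ring = 28 + 2·16 = 60
28(ω_s−ω_c) = −60(ω_r−ω_c),  ω_s=0, ω_r=1
28(0−ω_c) = −60(1−ω_c)  ⇒  88ω_c = 60  ⇒  ω_c = 15/22
sun–planet: 28·(0−15/22) = −16·(ω_p−ω_c)  ⇒  ω_p−ω_c = −(28/16)·(-15/22) = 105/88

105/88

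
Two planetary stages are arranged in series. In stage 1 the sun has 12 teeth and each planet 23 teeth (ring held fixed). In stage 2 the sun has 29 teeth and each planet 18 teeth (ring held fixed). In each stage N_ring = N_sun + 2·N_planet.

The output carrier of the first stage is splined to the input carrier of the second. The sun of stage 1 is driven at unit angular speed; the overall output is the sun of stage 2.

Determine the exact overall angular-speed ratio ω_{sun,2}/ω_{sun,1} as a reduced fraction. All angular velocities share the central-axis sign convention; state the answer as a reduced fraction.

Stage 1: N_ring = 12 + 2·23 = 58
Stage 1: 12(ω_s−ω_c) = −58(ω_r−ω_c),  ω_r=0, ω_s=1
Stage 1: 12(1−ω_c) = −58(0−ω_c)  ⇒  70ω_c = 12  ⇒  ω_c = 6/35
  ⇒ ω_c¹/ω_s¹ = 6/35
Stage 2: N_ring = 29 + 2·18 = 65
Stage 2: 29(ω_s−ω_c) = −65(ω_r−ω_c),  ω_r=0, ω_c=1
Stage 2: ω_s = 1 − (65/29)(0−1) = 94/29
  ⇒ ω_s²/ω_c² = 94/29
Coupling ω_c² = ω_c¹ ⇒ overall = 6/35 × 94/29 = 564/1015

564/1015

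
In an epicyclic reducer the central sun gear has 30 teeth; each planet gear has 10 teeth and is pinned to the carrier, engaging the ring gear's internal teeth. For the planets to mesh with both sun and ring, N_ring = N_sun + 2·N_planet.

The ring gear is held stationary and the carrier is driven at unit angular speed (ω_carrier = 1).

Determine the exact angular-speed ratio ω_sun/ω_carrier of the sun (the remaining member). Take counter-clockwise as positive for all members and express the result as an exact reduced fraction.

8/3

N_ring = 30 + 2·10 = 50
30(ω_s−ω_c) = −50(ω_r−ω_c),  ω_r=0, ω_c=1
ω_s = 1 − (50/30)(0−1) = 8/3
ω_s/ω_c = 8/3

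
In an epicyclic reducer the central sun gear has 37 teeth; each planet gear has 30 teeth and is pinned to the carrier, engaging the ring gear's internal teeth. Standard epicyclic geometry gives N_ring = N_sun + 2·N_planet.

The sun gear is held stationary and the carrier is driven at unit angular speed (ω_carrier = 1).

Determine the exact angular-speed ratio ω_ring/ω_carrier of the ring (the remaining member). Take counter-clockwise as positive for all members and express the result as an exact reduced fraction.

N_ring = 37 + 2·30 = 97
37(ω_s−ω_c) = −97(ω_r−ω_c),  ω_s=0, ω_c=1
ω_r = 1 − (37/97)(0−1) = 134/97
ω_r/ω_c = 134/97

134/97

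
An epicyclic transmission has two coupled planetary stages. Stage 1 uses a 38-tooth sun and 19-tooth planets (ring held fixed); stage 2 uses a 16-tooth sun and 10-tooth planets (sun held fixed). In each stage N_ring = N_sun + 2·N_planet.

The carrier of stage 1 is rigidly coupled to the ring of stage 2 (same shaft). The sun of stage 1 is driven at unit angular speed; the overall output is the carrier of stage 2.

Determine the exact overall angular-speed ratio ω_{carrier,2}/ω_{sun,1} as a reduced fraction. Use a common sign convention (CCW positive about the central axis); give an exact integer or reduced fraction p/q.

Stage 1: N_ring = 38 + 2·19 = 76
Stage 1: 38(ω_s−ω_c) = −76(ω_r−ω_c),  ω_r=0, ω_s=1
Stage 1: 38(1−ω_c) = −76(0−ω_c)  ⇒  114ω_c = 38  ⇒  ω_c = 1/3
  ⇒ ω_c¹/ω_s¹ = 1/3
Stage 2: N_ring = 16 + 2·10 = 36
Stage 2: 16(ω_s−ω_c) = −36(ω_r−ω_c),  ω_s=0, ω_r=1
Stage 2: 16(0−ω_c) = −36(1−ω_c)  ⇒  52ω_c = 36  ⇒  ω_c = 9/13
  ⇒ ω_c²/ω_r² = 9/13
Coupling ω_r² = ω_c¹ ⇒ overall = 1/3 × 9/13 = 3/13

3/13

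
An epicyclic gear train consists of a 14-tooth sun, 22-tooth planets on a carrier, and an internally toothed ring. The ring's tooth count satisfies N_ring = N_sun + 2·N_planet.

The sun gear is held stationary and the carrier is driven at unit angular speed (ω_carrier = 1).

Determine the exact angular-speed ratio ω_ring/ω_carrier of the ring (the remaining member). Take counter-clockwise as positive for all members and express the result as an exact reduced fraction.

36/29

N_ring = 14 + 2·22 = 58
14(ω_s−ω_c) = −58(ω_r−ω_c),  ω_s=0, ω_c=1
ω_r = 1 − (14/58)(0−1) = 36/29
ω_r/ω_c = 36/29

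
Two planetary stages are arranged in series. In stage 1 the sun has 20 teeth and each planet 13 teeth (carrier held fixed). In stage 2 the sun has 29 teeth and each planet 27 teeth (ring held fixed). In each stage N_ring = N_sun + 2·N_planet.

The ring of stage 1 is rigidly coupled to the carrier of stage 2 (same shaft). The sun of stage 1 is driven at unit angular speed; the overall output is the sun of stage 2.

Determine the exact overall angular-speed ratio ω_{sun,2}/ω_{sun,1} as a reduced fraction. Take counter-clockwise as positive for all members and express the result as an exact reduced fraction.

Stage 1: N_ring = 20 + 2·13 = 46
Stage 1: 20(ω_s−ω_c) = −46(ω_r−ω_c),  ω_c=0, ω_s=1
Stage 1: ω_r = 0 − (20/46)(1−0) = -10/23
  ⇒ ω_r¹/ω_s¹ = -10/23
Stage 2: N_ring = 29 + 2·27 = 83
Stage 2: 29(ω_s−ω_c) = −83(ω_r−ω_c),  ω_r=0, ω_c=1
Stage 2: ω_s = 1 − (83/29)(0−1) = 112/29
  ⇒ ω_s²/ω_c² = 112/29
Coupling ω_c² = ω_r¹ ⇒ overall = -10/23 × 112/29 = -1120/667

-1120/667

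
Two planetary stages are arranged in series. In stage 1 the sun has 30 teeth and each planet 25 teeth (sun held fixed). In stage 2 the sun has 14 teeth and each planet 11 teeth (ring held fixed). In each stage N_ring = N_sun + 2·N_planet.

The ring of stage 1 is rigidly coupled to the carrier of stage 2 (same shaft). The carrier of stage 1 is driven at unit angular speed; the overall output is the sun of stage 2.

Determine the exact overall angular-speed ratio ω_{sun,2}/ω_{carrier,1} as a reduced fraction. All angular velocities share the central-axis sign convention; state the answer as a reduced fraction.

Stage 1: N_ring = 30 + 2·25 = 80
Stage 1: 30(ω_s−ω_c) = −80(ω_r−ω_c),  ω_s=0, ω_c=1
Stage 1: ω_r = 1 − (30/80)(0−1) = 11/8
  ⇒ ω_r¹/ω_c¹ = 11/8
Stage 2: N_ring = 14 + 2·11 = 36
Stage 2: 14(ω_s−ω_c) = −36(ω_r−ω_c),  ω_r=0, ω_c=1
Stage 2: ω_s = 1 − (36/14)(0−1) = 25/7
  ⇒ ω_s²/ω_c² = 25/7
Coupling ω_c² = ω_r¹ ⇒ overall = 11/8 × 25/7 = 275/56

275/56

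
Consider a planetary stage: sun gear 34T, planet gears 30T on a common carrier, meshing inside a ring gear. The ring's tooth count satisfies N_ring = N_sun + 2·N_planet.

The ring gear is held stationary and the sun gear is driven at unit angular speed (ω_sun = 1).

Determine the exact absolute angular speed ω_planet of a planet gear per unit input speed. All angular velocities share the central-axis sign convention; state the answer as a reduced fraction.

-17/30

N_ring = 34 + 2·30 = 94
34(ω_s−ω_c) = −94(ω_r−ω_c),  ω_r=0, ω_s=1
34(1−ω_c) = −94(0−ω_c)  ⇒  128ω_c = 34  ⇒  ω_c = 17/64
sun–planet: 34·(1−17/64) = −30·(ω_p−ω_c)  ⇒  ω_p−ω_c = −(34/30)·(47/64) = -799/960
ω_p = 17/64 − 799/960 = -17/30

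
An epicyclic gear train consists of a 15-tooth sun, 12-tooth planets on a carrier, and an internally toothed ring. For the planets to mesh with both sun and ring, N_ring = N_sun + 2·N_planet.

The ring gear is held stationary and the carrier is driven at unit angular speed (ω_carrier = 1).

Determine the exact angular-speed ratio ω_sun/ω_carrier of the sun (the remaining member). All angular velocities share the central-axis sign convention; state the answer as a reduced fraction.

N_ring = 15 + 2·12 = 39
15(ω_s−ω_c) = −39(ω_r−ω_c),  ω_r=0, ω_c=1
ω_s = 1 − (39/15)(0−1) = 18/5
ω_s/ω_c = 18/5

18/5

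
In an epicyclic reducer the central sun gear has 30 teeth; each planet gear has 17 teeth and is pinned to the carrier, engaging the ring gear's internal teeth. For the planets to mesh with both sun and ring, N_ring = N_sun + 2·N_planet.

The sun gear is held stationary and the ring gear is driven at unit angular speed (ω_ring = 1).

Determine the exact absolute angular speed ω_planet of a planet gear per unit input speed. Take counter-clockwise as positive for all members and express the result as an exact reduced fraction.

N_ring = 30 + 2·17 = 64
30(ω_s−ω_c) = −64(ω_r−ω_c),  ω_s=0, ω_r=1
30(0−ω_c) = −64(1−ω_c)  ⇒  94ω_c = 64  ⇒  ω_c = 32/47
sun–planet: 30·(0−32/47) = −17·(ω_p−ω_c)  ⇒  ω_p−ω_c = −(30/17)·(-32/47) = 960/799
ω_p = 32/47 + 960/799 = 32/17

32/17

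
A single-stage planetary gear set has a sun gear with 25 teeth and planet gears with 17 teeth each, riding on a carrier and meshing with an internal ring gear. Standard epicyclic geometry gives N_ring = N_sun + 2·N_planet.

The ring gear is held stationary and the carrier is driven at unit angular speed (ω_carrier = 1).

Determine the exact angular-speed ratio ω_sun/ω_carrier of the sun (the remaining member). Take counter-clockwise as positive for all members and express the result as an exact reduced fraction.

N_ring = 25 + 2·17 = 59
25(ω_s−ω_c) = −59(ω_r−ω_c),  ω_r=0, ω_c=1
ω_s = 1 − (59/25)(0−1) = 84/25
ω_s/ω_c = 84/25

84/25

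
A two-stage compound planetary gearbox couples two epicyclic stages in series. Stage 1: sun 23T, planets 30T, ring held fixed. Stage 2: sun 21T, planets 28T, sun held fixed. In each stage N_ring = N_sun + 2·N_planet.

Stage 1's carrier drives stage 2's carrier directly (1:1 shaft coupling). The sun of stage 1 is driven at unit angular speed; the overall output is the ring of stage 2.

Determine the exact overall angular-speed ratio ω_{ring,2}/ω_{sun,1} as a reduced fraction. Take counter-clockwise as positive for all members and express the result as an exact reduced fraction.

161/583

Stage 1: N_ring = 23 + 2·30 = 83
Stage 1: 23(ω_s−ω_c) = −83(ω_r−ω_c),  ω_r=0, ω_s=1
Stage 1: 23(1−ω_c) = −83(0−ω_c)  ⇒  106ω_c = 23  ⇒  ω_c = 23/106
  ⇒ ω_c¹/ω_s¹ = 23/106
Stage 2: N_ring = 21 + 2·28 = 77
Stage 2: 21(ω_s−ω_c) = −77(ω_r−ω_c),  ω_s=0, ω_c=1
Stage 2: ω_r = 1 − (21/77)(0−1) = 14/11
  ⇒ ω_r²/ω_c² = 14/11
Coupling ω_c² = ω_c¹ ⇒ overall = 23/106 × 14/11 = 161/583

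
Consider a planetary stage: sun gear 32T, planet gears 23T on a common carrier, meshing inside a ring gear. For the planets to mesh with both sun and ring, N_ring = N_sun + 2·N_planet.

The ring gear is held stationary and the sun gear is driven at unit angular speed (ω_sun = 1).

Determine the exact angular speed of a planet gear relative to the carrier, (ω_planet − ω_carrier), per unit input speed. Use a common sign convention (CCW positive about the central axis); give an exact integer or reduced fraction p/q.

N_ring = 32 + 2·23 = 78
32(ω_s−ω_c) = −78(ω_r−ω_c),  ω_r=0, ω_s=1
32(1−ω_c) = −78(0−ω_c)  ⇒  110ω_c = 32  ⇒  ω_c = 16/55
sun–planet: 32·(1−16/55) = −23·(ω_p−ω_c)  ⇒  ω_p−ω_c = −(32/23)·(39/55) = -1248/1265

-1248/1265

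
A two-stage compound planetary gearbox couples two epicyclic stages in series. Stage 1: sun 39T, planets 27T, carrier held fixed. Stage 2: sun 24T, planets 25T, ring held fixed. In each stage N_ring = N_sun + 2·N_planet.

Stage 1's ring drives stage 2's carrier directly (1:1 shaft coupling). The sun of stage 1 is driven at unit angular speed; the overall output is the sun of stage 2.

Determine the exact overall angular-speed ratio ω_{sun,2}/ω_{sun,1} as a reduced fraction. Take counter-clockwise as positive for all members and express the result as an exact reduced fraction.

-637/372

Stage 1: N_ring = 39 + 2·27 = 93
Stage 1: 39(ω_s−ω_c) = −93(ω_r−ω_c),  ω_c=0, ω_s=1
Stage 1: ω_r = 0 − (39/93)(1−0) = -13/31
  ⇒ ω_r¹/ω_s¹ = -13/31
Stage 2: N_ring = 24 + 2·25 = 74
Stage 2: 24(ω_s−ω_c) = −74(ω_r−ω_c),  ω_r=0, ω_c=1
Stage 2: ω_s = 1 − (74/24)(0−1) = 49/12
  ⇒ ω_s²/ω_c² = 49/12
Coupling ω_c² = ω_r¹ ⇒ overall = -13/31 × 49/12 = -637/372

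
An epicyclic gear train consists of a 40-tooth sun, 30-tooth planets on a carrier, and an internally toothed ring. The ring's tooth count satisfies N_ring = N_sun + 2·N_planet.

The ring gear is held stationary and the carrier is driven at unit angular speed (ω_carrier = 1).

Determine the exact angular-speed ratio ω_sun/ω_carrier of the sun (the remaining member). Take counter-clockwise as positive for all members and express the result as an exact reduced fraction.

7/2

N_ring = 40 + 2·30 = 100
40(ω_s−ω_c) = −100(ω_r−ω_c),  ω_r=0, ω_c=1
ω_s = 1 − (100/40)(0−1) = 7/2
ω_s/ω_c = 7/2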